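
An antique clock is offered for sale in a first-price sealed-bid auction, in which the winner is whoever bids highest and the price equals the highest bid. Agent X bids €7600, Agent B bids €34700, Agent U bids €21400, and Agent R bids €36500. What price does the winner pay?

Price paid: €36500.

Bids in descending order: Agent R €36500 > Agent B €34700 > Agent U €21400 > Agent X €7600.
Agent R is the highest bidder, so Agent R wins.
Under the first-price rule, the price is the highest bid: €36500.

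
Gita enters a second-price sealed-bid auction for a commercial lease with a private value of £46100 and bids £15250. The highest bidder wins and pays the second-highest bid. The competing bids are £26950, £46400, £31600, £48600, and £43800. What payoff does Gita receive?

Payoff = £0.

Highest competing bid: £48600.
Gita's bid £15250 is not the highest, so Gita loses, pays nothing, and earns zero payoff.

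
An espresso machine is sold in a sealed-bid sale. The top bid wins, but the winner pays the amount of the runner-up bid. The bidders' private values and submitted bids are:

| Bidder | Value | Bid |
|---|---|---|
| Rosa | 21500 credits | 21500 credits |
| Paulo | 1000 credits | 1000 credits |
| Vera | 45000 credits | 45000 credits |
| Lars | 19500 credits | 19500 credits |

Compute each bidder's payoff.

Ranking the bids: Vera 45000 credits, then Rosa 21500 credits, then Lars 19500 credits, then Paulo 1000 credits.
Vera has the top bid and wins; the price is the second-highest bid, 21500 credits.
Vera's payoff = 45000 credits − 21500 credits = 23500 credits. All other bidders lose, so their payoff is 0.

Payoffs: Rosa 0 credits, Paulo 0 credits, Vera 23500 credits, Lars 0 credits.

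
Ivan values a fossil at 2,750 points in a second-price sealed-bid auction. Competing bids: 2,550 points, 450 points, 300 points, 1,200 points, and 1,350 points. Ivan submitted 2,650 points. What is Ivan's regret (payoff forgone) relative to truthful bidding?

The highest competing bid is 2,550 points.
Bidding truthfully at 2,750 points: Ivan has the top bid, wins, and pays the second-highest bid 2,550 points. Payoff = 2,750 points − 2,550 points = 200 points.
Bidding 2,650 points: Ivan has the top bid, wins, and pays the second-highest bid 2,550 points. Payoff = 2,750 points − 2,550 points = 200 points.
Regret = truthful payoff − actual payoff = 200 points − 200 points = 0 points.
The bid only affects whether you win, not the price — here both bids land on the same side of the top rival bid, so the deviation is payoff-neutral.

Payoff forgone: 0 points.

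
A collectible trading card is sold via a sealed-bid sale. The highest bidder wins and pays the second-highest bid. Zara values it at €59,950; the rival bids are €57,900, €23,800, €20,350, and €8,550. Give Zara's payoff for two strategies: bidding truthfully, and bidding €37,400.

Truthful: €2,050; alternative: €0.

The highest competing bid is €57,900.
Bidding truthfully at €59,950: Zara has the top bid, wins, and pays the second-highest bid €57,900. Payoff = €59,950 − €57,900 = €2,050.
Bidding €37,400: the top bid is €57,900 (a rival), so Zara loses. Payoff = €0.
Deviating from a truthful bid can only lose payoff in a second-price auction — never gain.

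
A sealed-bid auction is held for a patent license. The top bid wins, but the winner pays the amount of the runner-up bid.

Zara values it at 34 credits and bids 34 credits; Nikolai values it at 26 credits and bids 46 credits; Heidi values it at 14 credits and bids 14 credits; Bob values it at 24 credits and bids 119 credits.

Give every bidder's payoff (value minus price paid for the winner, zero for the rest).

Payoffs: Zara 0 credits, Nikolai 0 credits, Heidi 0 credits, Bob -22 credits.

Ordered from highest: Bob 119 credits; Nikolai 46 credits; Zara 34 credits; Heidi 14 credits.
Bob has the top bid and wins; the price is the second-highest bid, 46 credits.
Bob's payoff = 24 credits − 46 credits = -22 credits. All other bidders lose, so their payoff is 0.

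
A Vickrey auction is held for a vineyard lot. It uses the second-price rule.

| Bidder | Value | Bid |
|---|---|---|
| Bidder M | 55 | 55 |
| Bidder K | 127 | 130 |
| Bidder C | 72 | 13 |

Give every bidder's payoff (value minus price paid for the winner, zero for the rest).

Payoffs: Bidder M 0, Bidder K 72, Bidder C 0.

Bids in descending order: Bidder K 130 > Bidder M 55 > Bidder C 13.
Bidder K has the top bid and wins; the price is the second-highest bid, 55.
Bidder K's payoff = 127 − 55 = 72. All other bidders lose, so their payoff is 0.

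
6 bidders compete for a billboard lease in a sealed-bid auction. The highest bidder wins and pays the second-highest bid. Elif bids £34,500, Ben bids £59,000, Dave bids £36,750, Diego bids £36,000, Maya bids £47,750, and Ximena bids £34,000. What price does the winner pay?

Ranking the bids: Ben £59,000; Maya £47,750; Dave £36,750; Diego £36,000; Elif £34,500; Ximena £34,000.
Ben has the highest bid, so Ben wins.
The second-highest bid is £47,750, so that is what Ben pays.

The winner pays £47,750.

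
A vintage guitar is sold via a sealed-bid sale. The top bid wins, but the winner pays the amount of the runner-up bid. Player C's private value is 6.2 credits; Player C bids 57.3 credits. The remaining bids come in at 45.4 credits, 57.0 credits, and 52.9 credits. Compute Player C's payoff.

Highest competing bid: 57.0 credits.
Player C's bid 57.3 credits is the highest overall, so Player C wins and pays the second-highest bid, 57.0 credits.
Payoff = value − price = 6.2 credits − 57.0 credits = -50.8 credits.
Overbidding won the item at a price above value — truthful bidding would have avoided this loss.

Payoff = -50.8 credits.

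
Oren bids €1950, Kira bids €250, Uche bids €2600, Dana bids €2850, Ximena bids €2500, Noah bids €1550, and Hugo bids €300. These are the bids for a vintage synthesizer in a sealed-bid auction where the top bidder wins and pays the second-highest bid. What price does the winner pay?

Ordered from highest: Dana €2850, then Uche €2600, then Ximena €2500, then Oren €1950, then Noah €1550, then Hugo €300, then Kira €250.
Dana is the highest bidder, so Dana wins.
Under the second-price rule, the price is the second-highest bid: €2600.

€2600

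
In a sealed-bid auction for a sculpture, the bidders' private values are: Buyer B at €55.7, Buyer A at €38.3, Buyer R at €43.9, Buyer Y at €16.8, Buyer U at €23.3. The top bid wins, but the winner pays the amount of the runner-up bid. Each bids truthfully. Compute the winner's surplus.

Bids in descending order: Buyer B €55.7 > Buyer R €43.9 > Buyer A €38.3 > Buyer U €23.3 > Buyer Y €16.8.
Buyer B wins with the top bid and pays the second-highest, €43.9.
Surplus = €55.7 − €43.9 = €11.8.

Winner's surplus: €11.8.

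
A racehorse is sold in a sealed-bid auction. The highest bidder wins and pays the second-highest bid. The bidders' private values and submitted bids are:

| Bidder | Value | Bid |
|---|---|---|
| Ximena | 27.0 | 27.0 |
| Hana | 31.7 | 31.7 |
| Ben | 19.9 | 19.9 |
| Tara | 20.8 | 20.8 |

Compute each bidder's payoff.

Ximena 0.0, Hana 4.7, Ben 0.0, Tara 0.0.

Ranking the bids: Hana 31.7 > Ximena 27.0 > Tara 20.8 > Ben 19.9.
Hana has the top bid and wins; the price is the second-highest bid, 27.0.
Hana's payoff = 31.7 − 27.0 = 4.7. All other bidders lose, so their payoff is 0.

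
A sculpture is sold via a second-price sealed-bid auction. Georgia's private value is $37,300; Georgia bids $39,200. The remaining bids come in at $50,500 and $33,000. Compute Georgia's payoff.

Highest competing bid: $50,500.
Georgia's bid $39,200 is not the highest, so Georgia loses, pays nothing, and earns zero payoff.

Georgia's payoff: $0.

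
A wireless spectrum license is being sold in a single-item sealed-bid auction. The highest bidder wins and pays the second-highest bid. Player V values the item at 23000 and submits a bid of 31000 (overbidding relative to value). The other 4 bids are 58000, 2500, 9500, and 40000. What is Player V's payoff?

Payoff = 0.

Highest competing bid: 58000.
Player V's bid 31000 is not the highest, so Player V loses, pays nothing, and earns zero payoff.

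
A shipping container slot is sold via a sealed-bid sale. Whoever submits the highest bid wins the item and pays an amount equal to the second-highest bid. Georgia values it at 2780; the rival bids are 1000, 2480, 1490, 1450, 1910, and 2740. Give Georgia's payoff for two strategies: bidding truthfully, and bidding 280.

The highest competing bid is 2740.
Bidding truthfully at 2780: Georgia has the top bid, wins, and pays the second-highest bid 2740. Payoff = 2780 − 2740 = 40.
Bidding 280: the top bid is 2740 (a rival), so Georgia loses. Payoff = 0.
This is the dominant-strategy logic: truthful bidding weakly beats any alternative.

Truthful: 40; alternative: 0.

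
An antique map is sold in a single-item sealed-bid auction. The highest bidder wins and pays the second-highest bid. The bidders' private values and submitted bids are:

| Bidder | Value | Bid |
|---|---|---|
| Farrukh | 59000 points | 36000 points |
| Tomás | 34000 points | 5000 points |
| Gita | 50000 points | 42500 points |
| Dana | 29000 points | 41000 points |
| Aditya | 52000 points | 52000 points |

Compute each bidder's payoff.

Ordered from highest: Aditya 52000 points > Gita 42500 points > Dana 41000 points > Farrukh 36000 points > Tomás 5000 points.
Aditya has the top bid and wins; the price is the second-highest bid, 42500 points.
Aditya's payoff = 52000 points − 42500 points = 9500 points. All other bidders lose, so their payoff is 0.

Payoffs: Farrukh 0 points, Tomás 0 points, Gita 0 points, Dana 0 points, Aditya 9500 points.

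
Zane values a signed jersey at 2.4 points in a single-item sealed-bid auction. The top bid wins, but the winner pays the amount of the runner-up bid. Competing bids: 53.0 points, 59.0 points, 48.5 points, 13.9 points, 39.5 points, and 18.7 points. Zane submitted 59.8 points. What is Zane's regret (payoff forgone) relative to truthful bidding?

56.6 points

The highest competing bid is 59.0 points.
Bidding truthfully at 2.4 points: the top bid is 59.0 points (a rival), so Zane loses. Payoff = 0.0 points.
Bidding 59.8 points: Zane has the top bid, wins, and pays the second-highest bid 59.0 points. Payoff = 2.4 points − 59.0 points = -56.6 points.
Regret = truthful payoff − actual payoff = 0.0 points − -56.6 points = 56.6 points.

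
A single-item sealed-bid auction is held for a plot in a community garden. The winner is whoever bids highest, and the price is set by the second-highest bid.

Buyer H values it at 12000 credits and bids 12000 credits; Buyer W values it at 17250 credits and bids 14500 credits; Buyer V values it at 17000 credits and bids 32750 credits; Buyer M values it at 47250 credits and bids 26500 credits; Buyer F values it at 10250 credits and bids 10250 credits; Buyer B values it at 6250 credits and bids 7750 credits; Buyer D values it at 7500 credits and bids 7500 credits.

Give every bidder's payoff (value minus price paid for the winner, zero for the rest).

Buyer H 0 credits, Buyer W 0 credits, Buyer V -9500 credits, Buyer M 0 credits, Buyer F 0 credits, Buyer B 0 credits, Buyer D 0 credits.

Bids in descending order: Buyer V 32750 credits, then Buyer M 26500 credits, then Buyer W 14500 credits, then Buyer H 12000 credits, then Buyer F 10250 credits, then Buyer B 7750 credits, then Buyer D 7500 credits.
Buyer V has the top bid and wins; the price is the second-highest bid, 26500 credits.
Buyer V's payoff = 17000 credits − 26500 credits = -9500 credits. All other bidders lose, so their payoff is 0.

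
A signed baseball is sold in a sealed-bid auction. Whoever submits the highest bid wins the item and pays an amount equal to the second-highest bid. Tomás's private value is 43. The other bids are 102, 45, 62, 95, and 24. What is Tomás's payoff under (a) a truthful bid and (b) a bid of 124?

(a) 0  (b) -59

The highest competing bid is 102.
Bidding truthfully at 43: the top bid is 102 (a rival), so Tomás loses. Payoff = 0.
Bidding 124: Tomás has the top bid, wins, and pays the second-highest bid 102. Payoff = 43 − 102 = -59.
Deviating from a truthful bid can only lose payoff in a second-price auction — never gain.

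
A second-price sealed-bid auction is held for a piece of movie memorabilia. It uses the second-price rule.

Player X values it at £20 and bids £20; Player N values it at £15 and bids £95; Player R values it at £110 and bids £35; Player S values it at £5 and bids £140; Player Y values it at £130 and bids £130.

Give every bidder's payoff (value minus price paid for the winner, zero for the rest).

Payoffs: Player X £0, Player N £0, Player R £0, Player S -£125, Player Y £0.

Bids in descending order: Player S £140 > Player Y £130 > Player N £95 > Player R £35 > Player X £20.
Player S has the top bid and wins; the price is the second-highest bid, £130.
Player S's payoff = £5 − £130 = -£125. All other bidders lose, so their payoff is 0.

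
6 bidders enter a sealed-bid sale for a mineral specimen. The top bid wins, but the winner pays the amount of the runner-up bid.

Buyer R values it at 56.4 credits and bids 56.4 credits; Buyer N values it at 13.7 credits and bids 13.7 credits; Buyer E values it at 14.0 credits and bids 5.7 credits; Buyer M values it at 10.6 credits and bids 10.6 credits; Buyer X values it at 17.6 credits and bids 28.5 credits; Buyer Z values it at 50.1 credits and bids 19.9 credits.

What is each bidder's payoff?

Payoffs: Buyer R 27.9 credits, Buyer N 0.0 credits, Buyer E 0.0 credits, Buyer M 0.0 credits, Buyer X 0.0 credits, Buyer Z 0.0 credits.

Bids in descending order: Buyer R 56.4 credits > Buyer X 28.5 credits > Buyer Z 19.9 credits > Buyer N 13.7 credits > Buyer M 10.6 credits > Buyer E 5.7 credits.
Buyer R has the top bid and wins; the price is the second-highest bid, 28.5 credits.
Buyer R's payoff = 56.4 credits − 28.5 credits = 27.9 credits. All other bidders lose, so their payoff is 0.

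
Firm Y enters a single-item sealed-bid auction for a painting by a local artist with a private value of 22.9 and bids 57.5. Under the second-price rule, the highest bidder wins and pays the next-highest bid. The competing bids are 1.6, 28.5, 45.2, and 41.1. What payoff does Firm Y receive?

Highest competing bid: 45.2.
Firm Y's bid 57.5 is the highest overall, so Firm Y wins and pays the second-highest bid, 45.2.
Payoff = value − price = 22.9 − 45.2 = -22.3.
Overbidding won the item at a price above value — truthful bidding would have avoided this loss.

Payoff = -22.3.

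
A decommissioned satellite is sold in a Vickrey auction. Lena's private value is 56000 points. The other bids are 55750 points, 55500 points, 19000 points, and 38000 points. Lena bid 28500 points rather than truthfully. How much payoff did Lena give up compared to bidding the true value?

The highest competing bid is 55750 points.
Bidding truthfully at 56000 points: Lena has the top bid, wins, and pays the second-highest bid 55750 points. Payoff = 56000 points − 55750 points = 250 points.
Bidding 28500 points: the top bid is 55750 points (a rival), so Lena loses. Payoff = 0 points.
Regret = truthful payoff − actual payoff = 250 points − 0 points = 250 points.

250 points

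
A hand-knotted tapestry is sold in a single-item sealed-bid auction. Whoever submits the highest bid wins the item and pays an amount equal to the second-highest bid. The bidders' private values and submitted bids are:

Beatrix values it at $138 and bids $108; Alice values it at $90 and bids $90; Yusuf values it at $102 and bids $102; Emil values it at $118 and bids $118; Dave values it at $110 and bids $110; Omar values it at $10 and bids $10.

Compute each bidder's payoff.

Ranking the bids: Emil $118, then Dave $110, then Beatrix $108, then Yusuf $102, then Alice $90, then Omar $10.
Emil has the top bid and wins; the price is the second-highest bid, $110.
Emil's payoff = $118 − $110 = $8. All other bidders lose, so their payoff is 0.

Payoffs: Beatrix $0, Alice $0, Yusuf $0, Emil $8, Dave $0, Omar $0.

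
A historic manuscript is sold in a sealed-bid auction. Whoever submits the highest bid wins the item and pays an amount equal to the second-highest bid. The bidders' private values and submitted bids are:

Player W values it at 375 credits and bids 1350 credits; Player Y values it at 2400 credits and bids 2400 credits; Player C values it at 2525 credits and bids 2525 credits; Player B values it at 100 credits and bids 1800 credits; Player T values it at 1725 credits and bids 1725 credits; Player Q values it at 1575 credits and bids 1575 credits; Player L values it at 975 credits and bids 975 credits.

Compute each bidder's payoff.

Ordered from highest: Player C 2525 credits > Player Y 2400 credits > Player B 1800 credits > Player T 1725 credits > Player Q 1575 credits > Player W 1350 credits > Player L 975 credits.
Player C has the top bid and wins; the price is the second-highest bid, 2400 credits.
Player C's payoff = 2525 credits − 2400 credits = 125 credits. All other bidders lose, so their payoff is 0.

Player W 0 credits, Player Y 0 credits, Player C 125 credits, Player B 0 credits, Player T 0 credits, Player Q 0 credits, Player L 0 credits.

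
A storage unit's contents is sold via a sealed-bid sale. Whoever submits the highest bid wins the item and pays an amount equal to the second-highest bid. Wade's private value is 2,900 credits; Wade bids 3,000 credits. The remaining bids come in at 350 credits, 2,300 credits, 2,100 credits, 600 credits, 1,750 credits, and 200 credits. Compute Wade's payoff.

Payoff = 600 credits.

Highest competing bid: 2,300 credits.
Wade's bid 3,000 credits is the highest overall, so Wade wins and pays the second-highest bid, 2,300 credits.
Payoff = value − price = 2,900 credits − 2,300 credits = 600 credits.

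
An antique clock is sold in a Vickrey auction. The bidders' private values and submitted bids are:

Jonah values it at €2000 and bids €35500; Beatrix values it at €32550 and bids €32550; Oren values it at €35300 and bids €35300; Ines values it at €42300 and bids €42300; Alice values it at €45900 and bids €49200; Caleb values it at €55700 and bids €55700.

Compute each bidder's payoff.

Jonah €0, Beatrix €0, Oren €0, Ines €0, Alice €0, Caleb €6500.

Sorted high to low: Caleb €55700 > Alice €49200 > Ines €42300 > Jonah €35500 > Oren €35300 > Beatrix €32550.
Caleb has the top bid and wins; the price is the second-highest bid, €49200.
Caleb's payoff = €55700 − €49200 = €6500. All other bidders lose, so their payoff is 0.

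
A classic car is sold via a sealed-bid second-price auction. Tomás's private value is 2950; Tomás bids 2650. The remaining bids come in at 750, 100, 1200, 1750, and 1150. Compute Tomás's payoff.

Highest competing bid: 1750.
Tomás's bid 2650 is the highest overall, so Tomás wins and pays the second-highest bid, 1750.
Payoff = value − price = 2950 − 1750 = 1200.

1200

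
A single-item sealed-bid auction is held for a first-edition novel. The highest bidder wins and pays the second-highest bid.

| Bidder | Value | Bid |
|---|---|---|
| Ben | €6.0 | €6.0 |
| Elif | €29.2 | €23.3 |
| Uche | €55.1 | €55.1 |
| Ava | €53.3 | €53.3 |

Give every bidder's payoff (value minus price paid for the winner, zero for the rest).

Payoffs: Ben €0.0, Elif €0.0, Uche €1.8, Ava €0.0.

Sorted high to low: Uche €55.1; Ava €53.3; Elif €23.3; Ben €6.0.
Uche has the top bid and wins; the price is the second-highest bid, €53.3.
Uche's payoff = €55.1 − €53.3 = €1.8. All other bidders lose, so their payoff is 0.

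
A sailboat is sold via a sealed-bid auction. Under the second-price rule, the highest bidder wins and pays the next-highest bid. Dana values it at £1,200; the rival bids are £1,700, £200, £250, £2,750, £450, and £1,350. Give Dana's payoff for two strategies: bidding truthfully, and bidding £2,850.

The highest competing bid is £2,750.
Bidding truthfully at £1,200: the top bid is £2,750 (a rival), so Dana loses. Payoff = £0.
Bidding £2,850: Dana has the top bid, wins, and pays the second-highest bid £2,750. Payoff = £1,200 − £2,750 = -£1,550.
This is the dominant-strategy logic: truthful bidding weakly beats any alternative.

(a) £0  (b) -£1,550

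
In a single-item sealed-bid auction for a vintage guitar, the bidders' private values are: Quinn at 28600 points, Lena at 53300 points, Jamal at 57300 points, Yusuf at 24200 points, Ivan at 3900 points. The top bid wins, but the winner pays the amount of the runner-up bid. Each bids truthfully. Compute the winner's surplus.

Bids in descending order: Jamal 57300 points; Lena 53300 points; Quinn 28600 points; Yusuf 24200 points; Ivan 3900 points.
Jamal wins with the top bid and pays the second-highest, 53300 points.
Surplus = 57300 points − 53300 points = 4000 points.

Surplus = 4000 points.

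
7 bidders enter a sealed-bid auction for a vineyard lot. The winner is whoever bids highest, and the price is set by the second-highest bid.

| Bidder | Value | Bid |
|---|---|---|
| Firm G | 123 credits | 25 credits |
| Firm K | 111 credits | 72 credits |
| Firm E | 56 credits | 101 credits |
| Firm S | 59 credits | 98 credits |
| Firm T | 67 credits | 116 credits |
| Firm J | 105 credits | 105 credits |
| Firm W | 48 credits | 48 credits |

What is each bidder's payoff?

Firm G 0 credits, Firm K 0 credits, Firm E 0 credits, Firm S 0 credits, Firm T -38 credits, Firm J 0 credits, Firm W 0 credits.

Sorted high to low: Firm T 116 credits; Firm J 105 credits; Firm E 101 credits; Firm S 98 credits; Firm K 72 credits; Firm W 48 credits; Firm G 25 credits.
Firm T has the top bid and wins; the price is the second-highest bid, 105 credits.
Firm T's payoff = 67 credits − 105 credits = -38 credits. All other bidders lose, so their payoff is 0.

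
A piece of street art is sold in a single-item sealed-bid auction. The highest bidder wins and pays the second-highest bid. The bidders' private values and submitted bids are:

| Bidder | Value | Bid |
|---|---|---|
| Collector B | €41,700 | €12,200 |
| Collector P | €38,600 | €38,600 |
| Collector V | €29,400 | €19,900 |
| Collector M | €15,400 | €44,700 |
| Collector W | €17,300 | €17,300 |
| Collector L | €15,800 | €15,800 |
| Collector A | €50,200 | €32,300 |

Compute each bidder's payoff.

Payoffs: Collector B €0, Collector P €0, Collector V €0, Collector M -€23,200, Collector W €0, Collector L €0, Collector A €0.

Bids in descending order: Collector M €44,700; Collector P €38,600; Collector A €32,300; Collector V €19,900; Collector W €17,300; Collector L €15,800; Collector B €12,200.
Collector M has the top bid and wins; the price is the second-highest bid, €38,600.
Collector M's payoff = €15,400 − €38,600 = -€23,200. All other bidders lose, so their payoff is 0.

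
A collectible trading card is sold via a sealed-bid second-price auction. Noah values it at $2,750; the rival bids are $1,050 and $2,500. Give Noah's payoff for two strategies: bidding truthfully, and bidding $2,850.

The highest competing bid is $2,500.
Bidding truthfully at $2,750: Noah has the top bid, wins, and pays the second-highest bid $2,500. Payoff = $2,750 − $2,500 = $250.
Bidding $2,850: Noah has the top bid, wins, and pays the second-highest bid $2,500. Payoff = $2,750 − $2,500 = $250.

(a) $250  (b) $250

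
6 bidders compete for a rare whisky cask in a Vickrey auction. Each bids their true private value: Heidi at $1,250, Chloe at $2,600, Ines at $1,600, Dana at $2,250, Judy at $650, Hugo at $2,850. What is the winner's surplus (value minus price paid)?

Sorted high to low: Hugo $2,850 > Chloe $2,600 > Dana $2,250 > Ines $1,600 > Heidi $1,250 > Judy $650.
Hugo wins with the top bid and pays the second-highest, $2,600.
Surplus = $2,850 − $2,600 = $250.

Winner's surplus: $250.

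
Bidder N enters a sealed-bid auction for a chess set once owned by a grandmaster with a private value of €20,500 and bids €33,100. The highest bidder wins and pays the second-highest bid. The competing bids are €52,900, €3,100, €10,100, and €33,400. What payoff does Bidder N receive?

Payoff = €0.

Highest competing bid: €52,900.
Bidder N's bid €33,100 is not the highest, so Bidder N loses, pays nothing, and earns zero payoff.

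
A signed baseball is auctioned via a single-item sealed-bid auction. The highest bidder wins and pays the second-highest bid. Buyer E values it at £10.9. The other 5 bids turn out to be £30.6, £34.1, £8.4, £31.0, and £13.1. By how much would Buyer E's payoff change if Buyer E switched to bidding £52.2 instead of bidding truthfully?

Change in payoff: -£23.2.

The highest competing bid is £34.1.
Bidding truthfully at £10.9: the top bid is £34.1 (a rival), so Buyer E loses. Payoff = £0.0.
Bidding £52.2: Buyer E has the top bid, wins, and pays the second-highest bid £34.1. Payoff = £10.9 − £34.1 = -£23.2.
Change = -£23.2 − £0.0 = -£23.2.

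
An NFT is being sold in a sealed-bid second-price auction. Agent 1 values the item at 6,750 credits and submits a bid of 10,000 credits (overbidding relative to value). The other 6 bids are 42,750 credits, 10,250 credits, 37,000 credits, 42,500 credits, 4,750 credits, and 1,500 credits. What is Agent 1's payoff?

Highest competing bid: 42,750 credits.
Agent 1's bid 10,000 credits is not the highest, so Agent 1 loses, pays nothing, and earns zero payoff.

The bidder's payoff: 0 credits.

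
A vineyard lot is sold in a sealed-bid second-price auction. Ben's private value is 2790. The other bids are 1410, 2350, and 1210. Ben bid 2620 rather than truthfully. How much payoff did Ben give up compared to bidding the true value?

Payoff forgone: 0.

The highest competing bid is 2350.
Bidding truthfully at 2790: Ben has the top bid, wins, and pays the second-highest bid 2350. Payoff = 2790 − 2350 = 440.
Bidding 2620: Ben has the top bid, wins, and pays the second-highest bid 2350. Payoff = 2790 − 2350 = 440.
Regret = truthful payoff − actual payoff = 440 − 440 = 0.
The bid only affects whether you win, not the price — here both bids land on the same side of the top rival bid, so the deviation is payoff-neutral.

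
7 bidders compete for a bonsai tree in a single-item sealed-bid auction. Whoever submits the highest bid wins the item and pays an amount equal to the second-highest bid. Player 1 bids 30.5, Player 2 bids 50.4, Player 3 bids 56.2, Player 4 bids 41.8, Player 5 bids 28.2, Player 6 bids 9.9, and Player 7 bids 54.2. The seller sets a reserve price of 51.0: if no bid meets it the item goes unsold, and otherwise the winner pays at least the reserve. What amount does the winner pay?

Price paid: 54.2.

Bids in descending order: Player 3 56.2, then Player 7 54.2, then Player 2 50.4, then Player 4 41.8, then Player 1 30.5, then Player 5 28.2, then Player 6 9.9.
Player 3 has the highest bid, so Player 3 wins.
The second-highest bid is 54.2, which exceeds the reserve, so that sets the price.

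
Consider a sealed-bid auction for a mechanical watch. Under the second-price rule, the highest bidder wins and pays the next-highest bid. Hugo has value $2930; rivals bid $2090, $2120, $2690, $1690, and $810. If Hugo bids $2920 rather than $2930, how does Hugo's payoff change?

$0

The highest competing bid is $2690.
Bidding truthfully at $2930: Hugo has the top bid, wins, and pays the second-highest bid $2690. Payoff = $2930 − $2690 = $240.
Bidding $2920: Hugo has the top bid, wins, and pays the second-highest bid $2690. Payoff = $2930 − $2690 = $240.
Change = $240 − $240 = $0.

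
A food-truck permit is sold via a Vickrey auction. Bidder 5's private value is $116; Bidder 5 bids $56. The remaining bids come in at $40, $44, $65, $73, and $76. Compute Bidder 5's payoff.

The bidder's payoff: $0.

Highest competing bid: $76.
Bidder 5's bid $56 is not the highest, so Bidder 5 loses, pays nothing, and earns zero payoff.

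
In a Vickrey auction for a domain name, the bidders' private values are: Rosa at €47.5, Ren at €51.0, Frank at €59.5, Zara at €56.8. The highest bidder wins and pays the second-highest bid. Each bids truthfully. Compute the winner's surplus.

€2.7

Ranking the bids: Frank €59.5 > Zara €56.8 > Ren €51.0 > Rosa €47.5.
Frank wins with the top bid and pays the second-highest, €56.8.
Surplus = €59.5 − €56.8 = €2.7.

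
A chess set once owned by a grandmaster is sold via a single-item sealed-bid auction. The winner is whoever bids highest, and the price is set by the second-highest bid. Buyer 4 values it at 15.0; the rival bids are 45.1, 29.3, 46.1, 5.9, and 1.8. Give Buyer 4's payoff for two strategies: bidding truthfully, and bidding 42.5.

(a) 0.0  (b) 0.0

The highest competing bid is 46.1.
Bidding truthfully at 15.0: the top bid is 46.1 (a rival), so Buyer 4 loses. Payoff = 0.0.
Bidding 42.5: the top bid is 46.1 (a rival), so Buyer 4 loses. Payoff = 0.0.
The bid only affects whether you win, not the price — here both bids land on the same side of the top rival bid, so the deviation is payoff-neutral.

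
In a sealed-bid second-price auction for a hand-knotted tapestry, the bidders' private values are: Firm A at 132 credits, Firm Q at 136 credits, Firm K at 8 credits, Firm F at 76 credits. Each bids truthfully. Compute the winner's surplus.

Winner's surplus: 4 credits.

Sorted high to low: Firm Q 136 credits > Firm A 132 credits > Firm F 76 credits > Firm K 8 credits.
Firm Q wins with the top bid and pays the second-highest, 132 credits.
Surplus = 136 credits − 132 credits = 4 credits.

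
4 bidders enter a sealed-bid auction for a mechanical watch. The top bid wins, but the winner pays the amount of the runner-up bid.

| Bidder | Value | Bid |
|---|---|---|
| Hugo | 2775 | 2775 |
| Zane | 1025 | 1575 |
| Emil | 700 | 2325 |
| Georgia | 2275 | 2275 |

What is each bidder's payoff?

Payoffs: Hugo 450, Zane 0, Emil 0, Georgia 0.

Bids in descending order: Hugo 2775; Emil 2325; Georgia 2275; Zane 1575.
Hugo has the top bid and wins; the price is the second-highest bid, 2325.
Hugo's payoff = 2775 − 2325 = 450. All other bidders lose, so their payoff is 0.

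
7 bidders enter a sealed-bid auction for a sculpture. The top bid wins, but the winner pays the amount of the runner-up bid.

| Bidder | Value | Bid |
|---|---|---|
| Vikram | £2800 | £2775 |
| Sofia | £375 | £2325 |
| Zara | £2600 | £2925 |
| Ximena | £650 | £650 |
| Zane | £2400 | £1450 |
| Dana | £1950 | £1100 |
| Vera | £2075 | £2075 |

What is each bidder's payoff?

Bids in descending order: Zara £2925, then Vikram £2775, then Sofia £2325, then Vera £2075, then Zane £1450, then Dana £1100, then Ximena £650.
Zara has the top bid and wins; the price is the second-highest bid, £2775.
Zara's payoff = £2600 − £2775 = -£175. All other bidders lose, so their payoff is 0.

Payoffs: Vikram £0, Sofia £0, Zara -£175, Ximena £0, Zane £0, Dana £0, Vera £0.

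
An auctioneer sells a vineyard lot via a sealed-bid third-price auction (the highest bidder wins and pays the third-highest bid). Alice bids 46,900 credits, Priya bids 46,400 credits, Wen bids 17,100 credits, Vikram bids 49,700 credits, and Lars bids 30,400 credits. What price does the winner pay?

The winner pays 46,400 credits.

Bids in descending order: Vikram 49,700 credits; Alice 46,900 credits; Priya 46,400 credits; Lars 30,400 credits; Wen 17,100 credits.
Vikram is the highest bidder, so Vikram wins.
Under the third-price rule, the price is the third-highest bid: 46,400 credits.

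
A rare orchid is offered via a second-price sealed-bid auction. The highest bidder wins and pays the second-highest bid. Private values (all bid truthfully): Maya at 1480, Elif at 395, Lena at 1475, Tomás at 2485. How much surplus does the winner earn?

Ranking the bids: Tomás 2485; Maya 1480; Lena 1475; Elif 395.
Tomás wins with the top bid and pays the second-highest, 1480.
Surplus = 2485 − 1480 = 1005.

Winner's surplus: 1005.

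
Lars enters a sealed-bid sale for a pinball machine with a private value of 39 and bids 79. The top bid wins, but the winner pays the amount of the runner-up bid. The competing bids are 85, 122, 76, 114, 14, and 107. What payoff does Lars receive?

Highest competing bid: 122.
Lars's bid 79 is not the highest, so Lars loses, pays nothing, and earns zero payoff.

Lars's payoff: 0.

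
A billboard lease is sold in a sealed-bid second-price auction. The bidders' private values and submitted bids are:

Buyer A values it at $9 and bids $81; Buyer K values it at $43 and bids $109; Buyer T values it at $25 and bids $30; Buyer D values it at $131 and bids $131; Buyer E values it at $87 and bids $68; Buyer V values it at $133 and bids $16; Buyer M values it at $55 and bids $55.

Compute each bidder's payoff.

Sorted high to low: Buyer D $131 > Buyer K $109 > Buyer A $81 > Buyer E $68 > Buyer M $55 > Buyer T $30 > Buyer V $16.
Buyer D has the top bid and wins; the price is the second-highest bid, $109.
Buyer D's payoff = $131 − $109 = $22. All other bidders lose, so their payoff is 0.

Payoffs: Buyer A $0, Buyer K $0, Buyer T $0, Buyer D $22, Buyer E $0, Buyer V $0, Buyer M $0.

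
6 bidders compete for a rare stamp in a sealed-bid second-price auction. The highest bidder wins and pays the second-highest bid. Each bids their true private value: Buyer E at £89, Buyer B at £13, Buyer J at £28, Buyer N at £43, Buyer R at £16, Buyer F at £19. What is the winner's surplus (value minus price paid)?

Surplus = £46.

Sorted high to low: Buyer E £89 > Buyer N £43 > Buyer J £28 > Buyer F £19 > Buyer R £16 > Buyer B £13.
Buyer E wins with the top bid and pays the second-highest, £43.
Surplus = £89 − £43 = £46.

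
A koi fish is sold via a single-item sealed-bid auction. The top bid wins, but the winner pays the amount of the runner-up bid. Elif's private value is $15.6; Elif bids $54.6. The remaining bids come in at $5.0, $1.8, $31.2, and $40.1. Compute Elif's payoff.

Payoff = -$24.5.

Highest competing bid: $40.1.
Elif's bid $54.6 is the highest overall, so Elif wins and pays the second-highest bid, $40.1.
Payoff = value − price = $15.6 − $40.1 = -$24.5.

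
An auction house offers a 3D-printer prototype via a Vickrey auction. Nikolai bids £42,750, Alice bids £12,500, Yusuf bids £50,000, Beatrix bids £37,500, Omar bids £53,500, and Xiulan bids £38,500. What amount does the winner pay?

£50,000

Ranking the bids: Omar £53,500, then Yusuf £50,000, then Nikolai £42,750, then Xiulan £38,500, then Beatrix £37,500, then Alice £12,500.
Omar has the highest bid, so Omar wins.
The second-highest bid is £50,000, so that is what Omar pays.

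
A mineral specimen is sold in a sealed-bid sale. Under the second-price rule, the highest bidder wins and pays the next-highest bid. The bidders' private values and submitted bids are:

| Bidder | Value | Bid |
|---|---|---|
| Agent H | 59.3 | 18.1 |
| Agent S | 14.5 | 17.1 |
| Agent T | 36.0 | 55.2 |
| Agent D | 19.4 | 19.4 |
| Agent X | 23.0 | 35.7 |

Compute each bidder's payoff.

Agent H 0.0, Agent S 0.0, Agent T 0.3, Agent D 0.0, Agent X 0.0.

Ordered from highest: Agent T 55.2; Agent X 35.7; Agent D 19.4; Agent H 18.1; Agent S 17.1.
Agent T has the top bid and wins; the price is the second-highest bid, 35.7.
Agent T's payoff = 36.0 − 35.7 = 0.3. All other bidders lose, so their payoff is 0.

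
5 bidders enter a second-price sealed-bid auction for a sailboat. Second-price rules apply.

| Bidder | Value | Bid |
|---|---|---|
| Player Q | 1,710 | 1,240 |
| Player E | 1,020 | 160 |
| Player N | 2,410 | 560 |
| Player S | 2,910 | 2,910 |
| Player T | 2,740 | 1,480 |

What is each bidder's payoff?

Ranking the bids: Player S 2,910; Player T 1,480; Player Q 1,240; Player N 560; Player E 160.
Player S has the top bid and wins; the price is the second-highest bid, 1,480.
Player S's payoff = 2,910 − 1,480 = 1,430. All other bidders lose, so their payoff is 0.

Payoffs: Player Q 0, Player E 0, Player N 0, Player S 1,430, Player T 0.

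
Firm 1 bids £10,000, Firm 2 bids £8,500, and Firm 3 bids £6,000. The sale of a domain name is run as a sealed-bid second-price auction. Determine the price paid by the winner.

£8,500

Sorted high to low: Firm 1 £10,000, then Firm 2 £8,500, then Firm 3 £6,000.
Firm 1 has the highest bid, so Firm 1 wins.
The second-highest bid is £8,500, so that is what Firm 1 pays.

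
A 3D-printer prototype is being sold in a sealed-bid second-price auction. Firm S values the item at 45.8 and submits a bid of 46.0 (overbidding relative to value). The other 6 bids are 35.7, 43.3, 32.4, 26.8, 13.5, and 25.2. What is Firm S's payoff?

Highest competing bid: 43.3.
Firm S's bid 46.0 is the highest overall, so Firm S wins and pays the second-highest bid, 43.3.
Payoff = value − price = 45.8 − 43.3 = 2.5.

Payoff = 2.5.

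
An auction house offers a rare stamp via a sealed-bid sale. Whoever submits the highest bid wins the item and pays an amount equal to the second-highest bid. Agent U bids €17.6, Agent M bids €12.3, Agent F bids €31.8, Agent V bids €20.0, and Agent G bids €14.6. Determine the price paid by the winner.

The winner pays €20.0.

Ordered from highest: Agent F €31.8 > Agent V €20.0 > Agent U €17.6 > Agent G €14.6 > Agent M €12.3.
Agent F has the highest bid, so Agent F wins.
The second-highest bid is €20.0, so that is what Agent F pays.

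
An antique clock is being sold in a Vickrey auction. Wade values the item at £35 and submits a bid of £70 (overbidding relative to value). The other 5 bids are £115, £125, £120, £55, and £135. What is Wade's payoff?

£0

Highest competing bid: £135.
Wade's bid £70 is not the highest, so Wade loses, pays nothing, and earns zero payoff.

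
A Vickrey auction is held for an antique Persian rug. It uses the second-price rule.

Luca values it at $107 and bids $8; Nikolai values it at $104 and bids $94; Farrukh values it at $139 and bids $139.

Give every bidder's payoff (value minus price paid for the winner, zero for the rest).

Bids in descending order: Farrukh $139; Nikolai $94; Luca $8.
Farrukh has the top bid and wins; the price is the second-highest bid, $94.
Farrukh's payoff = $139 − $94 = $45. All other bidders lose, so their payoff is 0.

Luca $0, Nikolai $0, Farrukh $45.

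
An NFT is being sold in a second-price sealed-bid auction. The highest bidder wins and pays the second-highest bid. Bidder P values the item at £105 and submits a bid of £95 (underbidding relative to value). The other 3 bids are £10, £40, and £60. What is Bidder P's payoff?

Bidder P's payoff: £45.

Highest competing bid: £60.
Bidder P's bid £95 is the highest overall, so Bidder P wins and pays the second-highest bid, £60.
Payoff = value − price = £105 − £60 = £45.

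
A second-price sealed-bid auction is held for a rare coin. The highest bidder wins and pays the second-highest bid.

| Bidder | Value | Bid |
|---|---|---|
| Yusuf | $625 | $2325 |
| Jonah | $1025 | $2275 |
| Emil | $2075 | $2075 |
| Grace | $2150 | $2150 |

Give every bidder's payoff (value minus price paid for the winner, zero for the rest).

Payoffs: Yusuf -$1650, Jonah $0, Emil $0, Grace $0.

Bids in descending order: Yusuf $2325; Jonah $2275; Grace $2150; Emil $2075.
Yusuf has the top bid and wins; the price is the second-highest bid, $2275.
Yusuf's payoff = $625 − $2275 = -$1650. All other bidders lose, so their payoff is 0.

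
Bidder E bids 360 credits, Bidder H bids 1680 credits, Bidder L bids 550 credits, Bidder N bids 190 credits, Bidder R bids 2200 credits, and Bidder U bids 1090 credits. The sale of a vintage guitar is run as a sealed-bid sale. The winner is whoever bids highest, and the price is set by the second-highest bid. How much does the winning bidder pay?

Price paid: 1680 credits.

Sorted high to low: Bidder R 2200 credits; Bidder H 1680 credits; Bidder U 1090 credits; Bidder L 550 credits; Bidder E 360 credits; Bidder N 190 credits.
Bidder R has the highest bid, so Bidder R wins.
The second-highest bid is 1680 credits, so that is what Bidder R pays.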